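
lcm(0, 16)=0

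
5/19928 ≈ 0.000251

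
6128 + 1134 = 7262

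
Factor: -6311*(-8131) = 47^1*173^1*6311^1 = 51314741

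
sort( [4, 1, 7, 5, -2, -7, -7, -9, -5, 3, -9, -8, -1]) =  [-9, -9, -8, -7, -7, -5, -2, -1, 1, 3, 4, 5, 7]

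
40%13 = 1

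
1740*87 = 151380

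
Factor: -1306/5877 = -1 * 2^1 * 3^(-2) = -2/9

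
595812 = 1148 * 519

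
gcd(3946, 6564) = 2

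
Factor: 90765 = 3^2*5^1*2017^1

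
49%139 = 49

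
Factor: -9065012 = -1*2^2*11^1*17^1*12119^1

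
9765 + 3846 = 13611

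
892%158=102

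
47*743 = 34921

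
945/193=4 + 173/193≈4.90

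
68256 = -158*(-432)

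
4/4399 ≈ 0.000909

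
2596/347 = 7 + 167/347 ≈ 7.48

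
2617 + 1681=4298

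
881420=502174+379246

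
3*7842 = 23526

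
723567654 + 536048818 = 1259616472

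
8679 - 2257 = 6422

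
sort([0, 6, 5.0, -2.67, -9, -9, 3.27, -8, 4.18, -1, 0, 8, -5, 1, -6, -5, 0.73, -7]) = [-9, -9, -8, -7, -6, -5, -5, -2.67, -1, 0, 0, 0.73, 1, 3.27, 4.18, 5.0, 6, 8]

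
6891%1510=851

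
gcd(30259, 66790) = 1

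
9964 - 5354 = 4610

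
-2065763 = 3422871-5488634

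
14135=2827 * 5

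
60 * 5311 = 318660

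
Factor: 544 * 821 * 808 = 2^8 * 17^1 * 101^1 * 821^1 = 360872192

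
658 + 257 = 915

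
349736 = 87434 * 4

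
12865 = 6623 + 6242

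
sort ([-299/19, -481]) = [-481, -299/19]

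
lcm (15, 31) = 465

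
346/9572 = 173/4786 ≈ 0.0361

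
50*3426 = 171300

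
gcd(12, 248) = 4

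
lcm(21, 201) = 1407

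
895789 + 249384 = 1145173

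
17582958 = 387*45434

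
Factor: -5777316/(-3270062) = 2^1 * 3^2 * 160481^1 * 1635031^(-1) = 2888658/1635031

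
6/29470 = 3/14735 ≈ 0.000204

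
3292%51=28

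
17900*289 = 5173100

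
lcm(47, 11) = 517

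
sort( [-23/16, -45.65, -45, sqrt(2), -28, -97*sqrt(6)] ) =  [-97*sqrt(6), -45.65, -45, -28, -23/16, sqrt(2)] 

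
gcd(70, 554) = 2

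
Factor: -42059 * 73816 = -1 * 2^3 * 137^1 * 307^1 * 9227^1 = -3104627144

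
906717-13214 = 893503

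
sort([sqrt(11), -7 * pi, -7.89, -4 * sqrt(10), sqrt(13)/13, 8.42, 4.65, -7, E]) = [-7 * pi, -4 * sqrt(10), -7.89, -7, sqrt(13)/13, E, sqrt(11), 4.65, 8.42]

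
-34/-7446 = 1/219 ≈ 0.00457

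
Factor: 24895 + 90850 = 5^1*7^1*3307^1 = 115745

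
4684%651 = 127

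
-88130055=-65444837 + -22685218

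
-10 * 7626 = -76260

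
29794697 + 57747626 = 87542323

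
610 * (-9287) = -5665070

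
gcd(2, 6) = 2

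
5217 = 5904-687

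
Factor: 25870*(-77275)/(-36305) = 2^1*5^2*11^1*13^1*53^(-1)*137^(-1)*199^1*281^1 = 399820850/7261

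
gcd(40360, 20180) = 20180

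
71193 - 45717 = 25476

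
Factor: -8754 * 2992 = -1 * 2^5 * 3^1 * 11^1 * 17^1 * 1459^1 = -26191968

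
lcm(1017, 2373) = 7119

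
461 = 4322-3861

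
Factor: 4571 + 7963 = 2^1*3^1*2089^1 = 12534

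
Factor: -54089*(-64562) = 2^1*7^1*19^1*1699^1*7727^1 = 3492094018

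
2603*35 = 91105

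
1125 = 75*15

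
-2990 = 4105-7095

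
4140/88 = 47 + 1/22 ≈ 47.05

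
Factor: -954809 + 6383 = -1*2^1*3^1*158071^1 = -948426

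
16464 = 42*392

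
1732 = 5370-3638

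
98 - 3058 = -2960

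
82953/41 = 2023 + 10/41 ≈ 2023.24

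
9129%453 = 69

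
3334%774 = 238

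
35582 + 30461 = 66043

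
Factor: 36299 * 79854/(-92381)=-1 * 2^1 * 3^1 * 13309^1 * 36299^1 * 92381^(-1)=-2898620346/92381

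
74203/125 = 593 + 78/125 ≈ 593.62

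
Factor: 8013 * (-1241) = -1 * 3^1 * 17^1 * 73^1 * 2671^1 = -9944133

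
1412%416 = 164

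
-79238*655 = -51900890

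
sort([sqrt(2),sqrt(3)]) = [sqrt(2),sqrt(3)]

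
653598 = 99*6602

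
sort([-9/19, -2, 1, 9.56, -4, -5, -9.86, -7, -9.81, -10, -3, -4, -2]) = [-10, -9.86, -9.81, -7, -5, -4, -4, -3, -2, -2, -9/19, 1, 9.56]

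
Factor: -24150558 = -1*2^1*3^1*19^1*41^1*5167^1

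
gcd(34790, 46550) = 490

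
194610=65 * 2994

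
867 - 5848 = -4981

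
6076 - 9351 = -3275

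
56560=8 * 7070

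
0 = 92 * 0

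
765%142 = 55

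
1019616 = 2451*416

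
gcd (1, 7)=1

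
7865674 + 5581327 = 13447001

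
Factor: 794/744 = 2^(-2)*3^(-1)*31^(-1)*397^1 = 397/372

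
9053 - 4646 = 4407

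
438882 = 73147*6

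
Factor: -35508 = -1*2^2*3^1*11^1*269^1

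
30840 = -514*(-60)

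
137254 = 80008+57246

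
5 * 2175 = 10875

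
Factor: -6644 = -1*2^2*11^1*151^1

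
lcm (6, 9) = 18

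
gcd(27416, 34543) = 1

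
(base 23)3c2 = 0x749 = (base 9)2502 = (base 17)67c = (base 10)1865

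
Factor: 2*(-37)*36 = -1*2^3*3^2*37^1 = -2664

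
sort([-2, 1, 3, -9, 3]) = [-9, -2, 1, 3, 3]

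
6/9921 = 2/3307 ≈ 0.000605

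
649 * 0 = 0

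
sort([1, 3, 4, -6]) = [-6, 1, 3, 4]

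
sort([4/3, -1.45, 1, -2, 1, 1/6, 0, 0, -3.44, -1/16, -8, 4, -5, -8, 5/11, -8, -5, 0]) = [-8, -8, -8, -5, -5, -3.44, -2, -1.45, -1/16, 0, 0, 0, 1/6, 5/11, 1, 1, 4/3, 4]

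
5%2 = 1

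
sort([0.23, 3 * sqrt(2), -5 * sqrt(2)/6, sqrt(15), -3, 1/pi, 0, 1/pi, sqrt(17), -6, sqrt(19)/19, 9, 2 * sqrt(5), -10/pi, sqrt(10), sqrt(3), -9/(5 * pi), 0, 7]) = [-6, -10/pi, -3, -5 * sqrt(2)/6, -9/(5 * pi), 0, 0, sqrt(19)/19, 0.23, 1/pi, 1/pi, sqrt(3), sqrt(10), sqrt(15), sqrt(17), 3 * sqrt(2), 2 * sqrt(5), 7, 9]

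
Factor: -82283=-1*107^1*769^1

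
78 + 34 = 112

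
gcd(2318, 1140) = 38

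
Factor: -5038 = -1 * 2^1 * 11^1 * 229^1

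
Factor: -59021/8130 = -1 * 2^(-1) * 3^(-1) * 5^(-1) * 271^(-1) * 59021^1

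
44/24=11/6≈1.83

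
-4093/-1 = 4093 = 4093.00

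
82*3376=276832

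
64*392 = 25088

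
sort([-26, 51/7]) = [-26, 51/7]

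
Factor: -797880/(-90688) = 2^(-3)*3^1*5^1*13^(-1)*61^1 = 915/104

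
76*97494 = 7409544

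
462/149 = 3 + 15/149 ≈ 3.10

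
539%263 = 13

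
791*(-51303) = -40580673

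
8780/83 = 105 + 65/83 ≈ 105.78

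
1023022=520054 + 502968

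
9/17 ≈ 0.529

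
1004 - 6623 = -5619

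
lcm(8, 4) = 8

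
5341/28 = 763/4 = 190.75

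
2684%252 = 164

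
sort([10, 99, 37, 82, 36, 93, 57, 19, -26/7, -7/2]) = [-26/7, -7/2, 10, 19, 36, 37, 57, 82, 93, 99]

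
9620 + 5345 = 14965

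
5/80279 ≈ 0.0000623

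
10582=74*143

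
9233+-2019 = 7214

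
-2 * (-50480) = 100960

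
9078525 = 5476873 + 3601652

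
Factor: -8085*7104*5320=-1*2^9*3^2*5^2*7^3*11^1*19^1*37^1=-305558668800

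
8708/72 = 2177/18 ≈ 120.94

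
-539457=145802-685259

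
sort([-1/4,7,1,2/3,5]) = [-1/4,2/3,1,5,7]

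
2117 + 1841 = 3958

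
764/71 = 10 + 54/71 ≈ 10.76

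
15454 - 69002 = -53548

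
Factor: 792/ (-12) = -1*2^1*3^1*11^1 = -66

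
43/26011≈0.00165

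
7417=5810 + 1607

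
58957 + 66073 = 125030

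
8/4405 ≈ 0.00182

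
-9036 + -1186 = -10222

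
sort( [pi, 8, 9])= [pi, 8, 9]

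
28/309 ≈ 0.0906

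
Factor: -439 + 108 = -1*331^1 = -331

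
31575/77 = 410 + 5/77 ≈ 410.06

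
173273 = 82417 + 90856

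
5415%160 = 135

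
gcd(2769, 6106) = 71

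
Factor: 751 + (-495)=2^8=256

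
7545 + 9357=16902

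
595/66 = 9 + 1/66 ≈ 9.02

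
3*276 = 828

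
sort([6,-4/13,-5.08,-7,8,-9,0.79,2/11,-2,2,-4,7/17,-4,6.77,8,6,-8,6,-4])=[-9,-8,-7,-5.08,-4,-4,-4,-2,-4/13,2/11,7/17,0.79,2,6,6,6,6.77,8,8]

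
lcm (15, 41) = 615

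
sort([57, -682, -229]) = [-682, -229, 57]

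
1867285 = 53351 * 35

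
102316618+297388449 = 399705067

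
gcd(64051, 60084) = 1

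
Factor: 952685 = 5^1*190537^1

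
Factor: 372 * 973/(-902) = -1 * 2^1 * 3^1 * 7^1 * 11^(-1) * 31^1 * 41^(-1) * 139^1 = -180978/451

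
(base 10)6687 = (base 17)1626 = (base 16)1a1f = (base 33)64l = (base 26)9n5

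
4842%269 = 0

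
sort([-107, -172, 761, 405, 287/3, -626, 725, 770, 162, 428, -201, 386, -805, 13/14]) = [-805, -626, -201, -172, -107, 13/14, 287/3, 162, 386, 405, 428, 725, 761, 770]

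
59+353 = 412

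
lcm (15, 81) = 405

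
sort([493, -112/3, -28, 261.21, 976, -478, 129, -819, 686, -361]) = [-819, -478, -361, -112/3, -28, 129, 261.21, 493, 686, 976]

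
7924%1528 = 284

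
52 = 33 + 19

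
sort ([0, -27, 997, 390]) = [-27, 0, 390, 997]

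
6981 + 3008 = 9989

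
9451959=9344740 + 107219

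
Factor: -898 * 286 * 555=-1 * 2^2 * 3^1 * 5^1 * 11^1 * 13^1 * 37^1 * 449^1=-142539540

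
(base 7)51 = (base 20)1g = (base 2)100100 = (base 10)36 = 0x24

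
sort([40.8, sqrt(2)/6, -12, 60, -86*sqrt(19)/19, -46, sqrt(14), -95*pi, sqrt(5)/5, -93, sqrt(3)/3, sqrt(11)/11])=[-95*pi, -93, -46, -86*sqrt(19)/19, -12, sqrt(2)/6, sqrt(11)/11, sqrt(5)/5, sqrt(3)/3, sqrt(14), 40.8, 60]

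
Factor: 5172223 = 7^1 * 738889^1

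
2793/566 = 4 + 529/566 ≈ 4.93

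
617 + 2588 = 3205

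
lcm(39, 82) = 3198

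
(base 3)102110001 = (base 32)84o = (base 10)8344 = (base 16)2098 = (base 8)20230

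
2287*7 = 16009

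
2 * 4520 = 9040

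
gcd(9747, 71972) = 19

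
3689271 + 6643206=10332477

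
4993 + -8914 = -3921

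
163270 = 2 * 81635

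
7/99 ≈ 0.0707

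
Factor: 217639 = 103^1 * 2113^1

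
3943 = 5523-1580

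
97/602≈0.161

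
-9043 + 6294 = -2749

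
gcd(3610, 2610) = 10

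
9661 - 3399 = 6262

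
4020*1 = 4020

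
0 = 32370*0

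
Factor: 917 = 7^1 * 131^1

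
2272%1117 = 38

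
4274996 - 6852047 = -2577051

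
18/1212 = 3/202 ≈ 0.0149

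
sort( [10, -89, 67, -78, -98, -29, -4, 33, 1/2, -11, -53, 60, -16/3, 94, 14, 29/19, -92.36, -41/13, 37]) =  [-98, -92.36, -89, -78, -53, -29, -11, -16/3, -4, -41/13, 1/2, 29/19, 10, 14, 33, 37, 60, 67, 94]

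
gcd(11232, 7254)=234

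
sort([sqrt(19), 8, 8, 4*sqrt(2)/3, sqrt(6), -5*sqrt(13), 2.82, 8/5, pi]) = [-5*sqrt(13), 8/5, 4*sqrt(2)/3, sqrt(6), 2.82, pi, sqrt(19), 8, 8]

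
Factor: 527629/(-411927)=-1*3^(-1)*197^(-1)*757^1=-757/591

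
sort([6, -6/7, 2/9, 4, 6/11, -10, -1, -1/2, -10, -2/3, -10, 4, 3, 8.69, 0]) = [-10, -10, -10, -1, -6/7, -2/3, -1/2, 0, 2/9, 6/11, 3, 4, 4, 6, 8.69]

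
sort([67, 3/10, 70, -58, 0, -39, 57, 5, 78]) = [-58, -39, 0, 3/10, 5, 57, 67, 70, 78]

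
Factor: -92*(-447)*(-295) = -1*2^2*3^1*5^1*23^1*59^1*149^1 = -12131580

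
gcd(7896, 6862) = 94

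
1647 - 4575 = -2928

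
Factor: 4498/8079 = 2^1 * 3^(-1) * 13^1 * 173^1 * 2693^(-1)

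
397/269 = 1 + 128/269 ≈ 1.48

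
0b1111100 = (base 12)a4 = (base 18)6g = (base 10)124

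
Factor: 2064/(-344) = -1 * 2^1 * 3^1 = -6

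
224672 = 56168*4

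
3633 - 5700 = -2067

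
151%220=151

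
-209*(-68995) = 14419955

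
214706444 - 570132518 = -355426074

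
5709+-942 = 4767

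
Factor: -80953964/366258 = -1*2^1*3^(-1)*7^1*13^1*29^1*7669^1*61043^(-1) = -40476982/183129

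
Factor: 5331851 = 7^1 * 239^1 * 3187^1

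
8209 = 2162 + 6047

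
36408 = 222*164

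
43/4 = 10 + 3/4 = 10.75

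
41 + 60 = 101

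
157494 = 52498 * 3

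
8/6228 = 2/1557≈0.00128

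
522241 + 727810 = 1250051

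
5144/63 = 81 + 41/63 ≈ 81.65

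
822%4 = 2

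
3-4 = -1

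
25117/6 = 4186 + 1/6 ≈ 4186.17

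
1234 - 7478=-6244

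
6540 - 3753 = 2787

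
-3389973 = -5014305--1624332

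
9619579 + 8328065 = 17947644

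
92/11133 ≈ 0.00826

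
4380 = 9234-4854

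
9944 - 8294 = 1650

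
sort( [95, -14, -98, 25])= [-98, -14, 25, 95]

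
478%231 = 16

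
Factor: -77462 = -1*2^1*7^1*11^1*503^1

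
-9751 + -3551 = -13302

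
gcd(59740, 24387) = 1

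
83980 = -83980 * (-1)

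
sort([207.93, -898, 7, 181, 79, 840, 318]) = [-898, 7, 79, 181, 207.93, 318, 840]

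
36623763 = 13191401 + 23432362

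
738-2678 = -1940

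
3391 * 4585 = 15547735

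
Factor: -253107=-1*3^2*28123^1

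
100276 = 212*473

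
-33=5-38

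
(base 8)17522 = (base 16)1f52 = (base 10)8018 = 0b1111101010010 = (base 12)4782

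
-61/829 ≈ -0.0736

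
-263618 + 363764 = 100146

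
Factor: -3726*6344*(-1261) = 2^4*3^4*13^2*23^1*61^1*97^1 = 29807195184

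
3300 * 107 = 353100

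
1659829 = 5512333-3852504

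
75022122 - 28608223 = 46413899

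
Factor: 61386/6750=3^(-2)*5^(-3)*13^1*787^1=10231/1125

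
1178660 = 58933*20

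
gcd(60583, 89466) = 1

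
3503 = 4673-1170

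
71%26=19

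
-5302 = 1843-7145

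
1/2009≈0.000498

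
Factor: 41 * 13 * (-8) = -1 * 2^3 * 13^1 * 41^1 = -4264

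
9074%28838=9074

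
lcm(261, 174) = 522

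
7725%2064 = 1533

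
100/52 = 25/13 ≈ 1.92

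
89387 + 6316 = 95703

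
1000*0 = 0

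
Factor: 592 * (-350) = -1 * 2^5 * 5^2 * 7^1 * 37^1 = -207200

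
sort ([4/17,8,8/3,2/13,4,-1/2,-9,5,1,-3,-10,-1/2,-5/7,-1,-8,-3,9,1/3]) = [-10,-9,-8,-3,-3,-1,-5/7,-1/2,-1/2,2/13,4/17,1/3,1,8/3,4,5,8,9]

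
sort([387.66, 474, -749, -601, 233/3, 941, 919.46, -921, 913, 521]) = [-921, -749, -601, 233/3, 387.66, 474, 521, 913, 919.46, 941]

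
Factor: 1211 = 7^1*173^1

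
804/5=160 + 4/5=160.80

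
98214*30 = 2946420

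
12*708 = 8496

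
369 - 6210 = -5841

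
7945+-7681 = 264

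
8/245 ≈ 0.0327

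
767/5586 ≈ 0.137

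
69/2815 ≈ 0.0245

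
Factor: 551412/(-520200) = -1*2^(-1)*5^(-2)*53^1 = -53/50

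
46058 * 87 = 4007046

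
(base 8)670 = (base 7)1166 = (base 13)27b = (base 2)110111000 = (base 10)440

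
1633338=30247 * 54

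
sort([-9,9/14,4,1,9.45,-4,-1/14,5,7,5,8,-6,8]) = [-9,-6,-4,-1/14,9/14,1,4,5,5,7,8,8,9.45]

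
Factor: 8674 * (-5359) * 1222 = -1 * 2^2 * 13^1 * 23^1 * 47^1 * 233^1 * 4337^1 = -56803406452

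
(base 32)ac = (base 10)332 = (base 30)b2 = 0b101001100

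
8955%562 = 525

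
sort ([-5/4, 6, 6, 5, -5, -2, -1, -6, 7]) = [-6, -5, -2, -5/4, -1, 5, 6, 6, 7]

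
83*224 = 18592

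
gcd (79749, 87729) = 3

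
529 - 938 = -409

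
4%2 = 0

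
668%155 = 48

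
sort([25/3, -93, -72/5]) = [-93, -72/5, 25/3]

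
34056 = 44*774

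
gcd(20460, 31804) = 4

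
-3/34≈-0.0882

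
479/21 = 22 + 17/21 ≈ 22.81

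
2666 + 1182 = 3848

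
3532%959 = 655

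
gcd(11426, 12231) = 1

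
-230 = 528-758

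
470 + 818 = 1288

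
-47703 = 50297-98000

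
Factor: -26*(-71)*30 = 2^2*3^1*5^1*13^1*71^1 = 55380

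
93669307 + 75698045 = 169367352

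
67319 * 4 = 269276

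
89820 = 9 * 9980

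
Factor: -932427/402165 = -1*3^(-3)*5^(-1)*313^1 = -313/135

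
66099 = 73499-7400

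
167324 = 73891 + 93433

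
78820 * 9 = 709380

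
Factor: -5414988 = -1*2^2*3^1*451249^1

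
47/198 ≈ 0.237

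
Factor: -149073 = -1*3^1*17^1*37^1*79^1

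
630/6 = 105 = 105.00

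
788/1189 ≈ 0.663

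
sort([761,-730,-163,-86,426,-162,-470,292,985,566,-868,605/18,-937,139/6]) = [-937,-868,-730,-470,-163,-162,-86,139/6,605/18,292,426,566,761,985]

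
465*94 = 43710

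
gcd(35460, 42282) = 18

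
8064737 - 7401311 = 663426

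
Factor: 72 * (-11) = -1 * 2^3 * 3^2 * 11^1 = -792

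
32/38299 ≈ 0.000836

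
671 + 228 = 899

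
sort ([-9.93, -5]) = [-9.93, -5]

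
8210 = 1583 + 6627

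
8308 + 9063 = 17371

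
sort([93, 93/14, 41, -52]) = [-52, 93/14, 41, 93]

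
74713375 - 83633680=-8920305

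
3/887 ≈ 0.00338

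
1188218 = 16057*74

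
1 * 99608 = 99608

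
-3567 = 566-4133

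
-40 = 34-74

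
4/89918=2/44959 ≈ 0.0000445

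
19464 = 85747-66283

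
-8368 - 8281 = -16649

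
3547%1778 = 1769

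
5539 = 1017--4522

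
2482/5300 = 1241/2650 ≈ 0.468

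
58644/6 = 9774 = 9774.00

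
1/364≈0.00275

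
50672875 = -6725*(-7535)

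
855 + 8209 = 9064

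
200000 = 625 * 320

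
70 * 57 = 3990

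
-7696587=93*(-82759)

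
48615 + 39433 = 88048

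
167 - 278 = -111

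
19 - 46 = -27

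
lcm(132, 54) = 1188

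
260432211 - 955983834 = -695551623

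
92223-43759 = 48464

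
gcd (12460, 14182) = 14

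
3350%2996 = 354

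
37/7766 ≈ 0.00476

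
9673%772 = 409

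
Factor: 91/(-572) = -1 * 2^(-2) * 7^1 * 11^(-1) = -7/44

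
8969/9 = 996+5/9 ≈ 996.56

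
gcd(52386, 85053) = 3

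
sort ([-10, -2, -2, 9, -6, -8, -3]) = [-10, -8, -6, -3, -2, -2, 9]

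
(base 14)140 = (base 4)3330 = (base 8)374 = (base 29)8k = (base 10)252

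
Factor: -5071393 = -1*389^1*13037^1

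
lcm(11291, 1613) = 11291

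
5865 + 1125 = 6990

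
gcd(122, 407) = 1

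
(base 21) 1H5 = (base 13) 49A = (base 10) 803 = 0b1100100011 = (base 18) 28B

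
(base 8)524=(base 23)ei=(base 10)340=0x154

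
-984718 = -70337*14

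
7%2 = 1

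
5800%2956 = 2844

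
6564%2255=2054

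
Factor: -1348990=-1*2^1*5^1*277^1*487^1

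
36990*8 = 295920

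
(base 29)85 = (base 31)7k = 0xed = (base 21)b6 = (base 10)237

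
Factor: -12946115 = -1 * 5^1 * 7^1 * 13^1 * 37^1 * 769^1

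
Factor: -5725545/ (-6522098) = 2^ (-1)*3^1*5^1*7^1*11^ (-1)*31^1*89^ (-1)*1759^1*3331^ (-1)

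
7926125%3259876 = 1406373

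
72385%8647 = 3209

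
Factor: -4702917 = -1*3^1*31^1*61^1*829^1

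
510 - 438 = 72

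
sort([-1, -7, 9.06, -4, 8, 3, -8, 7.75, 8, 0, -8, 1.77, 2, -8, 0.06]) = [-8, -8, -8, -7, -4, -1, 0, 0.06, 1.77, 2, 3, 7.75, 8, 8, 9.06]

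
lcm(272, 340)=1360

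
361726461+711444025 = 1073170486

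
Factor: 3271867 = 29^1*257^1*439^1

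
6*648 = 3888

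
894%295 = 9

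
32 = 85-53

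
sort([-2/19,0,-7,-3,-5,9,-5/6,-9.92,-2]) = [-9.92,-7,-5,-3,-2,-5/6,-2/19,0,9]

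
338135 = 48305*7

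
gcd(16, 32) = 16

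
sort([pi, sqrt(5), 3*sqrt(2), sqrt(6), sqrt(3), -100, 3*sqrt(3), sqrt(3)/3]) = [-100, sqrt(3)/3, sqrt(3), sqrt(5), sqrt(6), pi, 3*sqrt(2), 3*sqrt(3)]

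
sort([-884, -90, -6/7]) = [-884, -90, -6/7]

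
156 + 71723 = 71879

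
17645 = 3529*5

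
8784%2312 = 1848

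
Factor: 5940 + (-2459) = 59^2 = 3481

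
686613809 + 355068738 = 1041682547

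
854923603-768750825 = 86172778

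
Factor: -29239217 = -1*7^1*47^1*88873^1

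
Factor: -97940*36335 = -1*2^2*5^2*13^2*43^1*59^1*83^1 = -3558649900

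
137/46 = 2 + 45/46 ≈ 2.98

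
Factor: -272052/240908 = -1 * 3^3 * 11^1 * 263^(-1) = -297/263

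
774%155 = 154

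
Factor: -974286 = -1*2^1*3^2*113^1*479^1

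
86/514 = 43/257 ≈ 0.167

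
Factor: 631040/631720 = 2^5 * 29^1 * 929^(-1) = 928/929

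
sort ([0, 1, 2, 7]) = [0, 1, 2, 7]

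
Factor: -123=-1 * 3^1 * 41^1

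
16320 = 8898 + 7422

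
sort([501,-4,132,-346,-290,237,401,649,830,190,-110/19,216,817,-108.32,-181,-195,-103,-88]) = [-346,-290,-195,-181,-108.32,-103,-88,-110/19,-4,132,190,216,237,401,501,649,817,830]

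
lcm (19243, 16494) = 115458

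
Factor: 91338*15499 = 2^1*3^1*11^1*13^1*1171^1*1409^1 = 1415647662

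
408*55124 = 22490592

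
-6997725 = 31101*(-225)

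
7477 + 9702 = 17179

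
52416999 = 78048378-25631379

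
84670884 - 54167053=30503831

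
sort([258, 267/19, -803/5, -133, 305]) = [-803/5, -133, 267/19, 258, 305]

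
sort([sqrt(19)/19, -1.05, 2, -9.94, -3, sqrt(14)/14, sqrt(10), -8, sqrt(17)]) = [-9.94, -8, -3, -1.05, sqrt(19)/19, sqrt(14)/14, 2, sqrt(10), sqrt(17)]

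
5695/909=6 + 241/909 ≈ 6.27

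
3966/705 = 5+147/235 ≈ 5.63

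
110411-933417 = -823006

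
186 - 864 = -678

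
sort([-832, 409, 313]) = [-832, 313, 409]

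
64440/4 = 16110 = 16110.00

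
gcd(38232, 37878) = 354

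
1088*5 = 5440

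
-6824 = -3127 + -3697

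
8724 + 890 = 9614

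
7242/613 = 11 + 499/613≈11.81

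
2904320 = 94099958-91195638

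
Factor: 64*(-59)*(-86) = 2^7*43^1*59^1 = 324736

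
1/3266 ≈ 0.000306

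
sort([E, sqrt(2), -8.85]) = [-8.85, sqrt(2), E]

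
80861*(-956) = -77303116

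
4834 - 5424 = -590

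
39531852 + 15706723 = 55238575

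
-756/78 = -9 - 9/13 ≈ -9.69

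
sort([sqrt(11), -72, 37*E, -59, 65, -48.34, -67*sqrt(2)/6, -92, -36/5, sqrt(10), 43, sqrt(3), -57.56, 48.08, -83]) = [-92, -83, -72, -59, -57.56, -48.34, -67*sqrt(2)/6, -36/5, sqrt(3), sqrt(10), sqrt(11), 43, 48.08, 65, 37*E]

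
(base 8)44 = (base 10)36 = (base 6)100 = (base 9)40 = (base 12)30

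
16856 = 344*49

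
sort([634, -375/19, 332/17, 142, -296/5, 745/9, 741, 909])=[-296/5, -375/19, 332/17, 745/9, 142, 634, 741, 909]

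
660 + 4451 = 5111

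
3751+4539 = 8290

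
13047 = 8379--4668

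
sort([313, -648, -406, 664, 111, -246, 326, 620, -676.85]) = [-676.85, -648, -406, -246, 111, 313, 326, 620, 664]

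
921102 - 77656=843446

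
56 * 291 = 16296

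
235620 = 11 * 21420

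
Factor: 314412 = 2^2*3^1*7^1*19^1*197^1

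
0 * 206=0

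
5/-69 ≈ -0.0725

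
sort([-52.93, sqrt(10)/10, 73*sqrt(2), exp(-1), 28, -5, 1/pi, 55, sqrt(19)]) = [-52.93, -5, sqrt(10)/10, 1/pi, exp(-1), sqrt(19), 28, 55, 73*sqrt(2)]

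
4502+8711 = 13213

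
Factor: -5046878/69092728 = -1*2^(-2)*1487^1*1697^1*8636591^(-1) = -2523439/34546364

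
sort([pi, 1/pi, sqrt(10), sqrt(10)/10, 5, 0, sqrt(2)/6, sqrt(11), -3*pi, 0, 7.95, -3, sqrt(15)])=[-3*pi, -3, 0, 0, sqrt(2)/6, sqrt(10)/10, 1/pi, pi, sqrt(10), sqrt(11), sqrt(15), 5, 7.95]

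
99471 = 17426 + 82045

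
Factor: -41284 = -1*2^2*10321^1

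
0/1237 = 0 = 0.00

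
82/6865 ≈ 0.0119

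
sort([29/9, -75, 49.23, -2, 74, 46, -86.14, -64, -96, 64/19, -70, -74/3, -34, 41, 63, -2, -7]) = [-96, -86.14, -75, -70, -64, -34, -74/3, -7, -2, -2, 29/9, 64/19, 41, 46, 49.23, 63, 74]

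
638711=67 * 9533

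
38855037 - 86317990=-47462953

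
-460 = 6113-6573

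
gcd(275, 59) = 1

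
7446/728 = 3723/364 ≈ 10.23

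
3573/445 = 8 + 13/445 ≈ 8.03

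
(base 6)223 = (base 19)4b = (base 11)7a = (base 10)87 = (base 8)127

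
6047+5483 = 11530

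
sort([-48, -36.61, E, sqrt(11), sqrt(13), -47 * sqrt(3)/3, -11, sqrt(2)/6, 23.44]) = [-48, -36.61, -47 * sqrt(3)/3, -11, sqrt(2)/6, E, sqrt(11), sqrt(13), 23.44]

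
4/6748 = 1/1687 ≈ 0.000593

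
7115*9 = 64035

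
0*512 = 0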